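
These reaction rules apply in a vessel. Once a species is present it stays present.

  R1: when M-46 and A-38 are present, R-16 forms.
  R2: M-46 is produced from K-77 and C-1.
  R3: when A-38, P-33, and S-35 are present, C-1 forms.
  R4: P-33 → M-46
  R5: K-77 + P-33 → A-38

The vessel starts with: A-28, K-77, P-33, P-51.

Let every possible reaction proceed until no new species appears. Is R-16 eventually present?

Yes

K-77 and P-33 present → A-38 forms (R5).
P-33 present → M-46 forms (R4).
M-46 and A-38 present → R-16 forms (R1).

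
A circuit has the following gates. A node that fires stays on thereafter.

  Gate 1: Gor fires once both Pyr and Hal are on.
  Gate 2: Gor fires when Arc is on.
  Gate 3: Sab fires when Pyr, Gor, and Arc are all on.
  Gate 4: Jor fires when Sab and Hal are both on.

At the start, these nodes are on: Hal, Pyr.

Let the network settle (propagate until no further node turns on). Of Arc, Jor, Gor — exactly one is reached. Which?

Gor

Pyr and Hal are on, so Gor fires (Gate 1).
No rule produces Arc, and it is not given. Jor would need Sab and Hal (Gate 4), but Sab never turns on.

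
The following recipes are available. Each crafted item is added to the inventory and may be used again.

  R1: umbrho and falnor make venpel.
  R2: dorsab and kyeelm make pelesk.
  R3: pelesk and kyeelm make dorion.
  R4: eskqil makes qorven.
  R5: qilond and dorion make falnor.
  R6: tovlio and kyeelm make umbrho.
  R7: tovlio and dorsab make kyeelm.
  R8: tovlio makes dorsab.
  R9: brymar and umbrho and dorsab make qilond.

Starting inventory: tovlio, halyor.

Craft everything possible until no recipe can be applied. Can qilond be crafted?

qilond would need brymar, umbrho, and dorsab (R9), but brymar is never obtained.

No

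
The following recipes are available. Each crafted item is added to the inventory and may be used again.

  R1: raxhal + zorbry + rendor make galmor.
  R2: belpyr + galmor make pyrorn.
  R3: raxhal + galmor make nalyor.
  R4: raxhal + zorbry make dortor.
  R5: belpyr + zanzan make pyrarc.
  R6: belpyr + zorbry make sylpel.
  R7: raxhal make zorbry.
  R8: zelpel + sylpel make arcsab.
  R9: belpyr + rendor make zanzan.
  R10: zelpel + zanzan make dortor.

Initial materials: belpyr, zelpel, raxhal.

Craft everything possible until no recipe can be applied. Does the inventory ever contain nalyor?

nalyor would need raxhal and galmor (R3), but galmor is never obtained.

No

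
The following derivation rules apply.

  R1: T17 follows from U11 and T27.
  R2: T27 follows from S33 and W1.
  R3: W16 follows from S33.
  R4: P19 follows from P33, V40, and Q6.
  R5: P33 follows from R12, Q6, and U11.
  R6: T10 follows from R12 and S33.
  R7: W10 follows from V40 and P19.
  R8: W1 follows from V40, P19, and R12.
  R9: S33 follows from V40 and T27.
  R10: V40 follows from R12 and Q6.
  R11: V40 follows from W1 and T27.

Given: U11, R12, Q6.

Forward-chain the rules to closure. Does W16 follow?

No

W16 would need S33 (R3), but S33 is never established.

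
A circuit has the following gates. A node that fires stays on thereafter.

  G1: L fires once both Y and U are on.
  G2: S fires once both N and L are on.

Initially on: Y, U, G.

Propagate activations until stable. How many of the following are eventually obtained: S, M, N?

S would need N and L (G2), but N never turns on.
No rule produces M, and it is not given.
No rule produces N, and it is not given.
None of the 3 are reached.

0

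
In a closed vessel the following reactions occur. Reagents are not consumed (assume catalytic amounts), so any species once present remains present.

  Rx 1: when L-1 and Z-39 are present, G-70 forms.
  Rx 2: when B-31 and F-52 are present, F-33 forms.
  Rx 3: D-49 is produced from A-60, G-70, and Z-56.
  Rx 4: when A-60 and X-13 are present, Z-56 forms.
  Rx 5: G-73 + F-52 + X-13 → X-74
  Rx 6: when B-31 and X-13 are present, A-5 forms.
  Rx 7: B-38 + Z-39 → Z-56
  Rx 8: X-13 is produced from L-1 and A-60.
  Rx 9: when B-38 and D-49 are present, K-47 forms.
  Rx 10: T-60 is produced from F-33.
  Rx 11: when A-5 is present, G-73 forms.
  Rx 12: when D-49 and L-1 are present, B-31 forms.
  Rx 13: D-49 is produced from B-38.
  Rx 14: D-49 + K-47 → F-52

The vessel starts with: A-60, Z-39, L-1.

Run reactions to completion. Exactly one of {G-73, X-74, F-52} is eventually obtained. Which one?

G-73

L-1 and Z-39 present → G-70 forms (Rx 1).
L-1 and A-60 present → X-13 forms (Rx 8).
A-60 and X-13 present → Z-56 forms (Rx 4).
A-60, G-70, and Z-56 present → D-49 forms (Rx 3).
D-49 and L-1 present → B-31 forms (Rx 12).
B-31 and X-13 present → A-5 forms (Rx 6).
A-5 present → G-73 forms (Rx 11).
F-52 would need D-49 and K-47 (Rx 14), but K-47 never forms. X-74 would need G-73, F-52, and X-13 (Rx 5), but F-52 never forms.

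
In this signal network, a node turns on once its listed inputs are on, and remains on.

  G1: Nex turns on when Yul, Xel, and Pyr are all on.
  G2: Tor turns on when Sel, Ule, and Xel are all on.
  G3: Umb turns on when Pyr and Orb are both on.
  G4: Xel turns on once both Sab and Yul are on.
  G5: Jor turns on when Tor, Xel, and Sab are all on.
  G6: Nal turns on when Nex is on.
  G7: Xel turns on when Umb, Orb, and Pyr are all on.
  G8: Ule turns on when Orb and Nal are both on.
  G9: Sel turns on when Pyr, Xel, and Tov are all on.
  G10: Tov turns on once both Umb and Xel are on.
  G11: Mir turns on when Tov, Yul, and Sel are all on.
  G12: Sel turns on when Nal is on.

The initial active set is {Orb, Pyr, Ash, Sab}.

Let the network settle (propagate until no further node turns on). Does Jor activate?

Jor would need Tor, Xel, and Sab (G5), but Tor never turns on.

No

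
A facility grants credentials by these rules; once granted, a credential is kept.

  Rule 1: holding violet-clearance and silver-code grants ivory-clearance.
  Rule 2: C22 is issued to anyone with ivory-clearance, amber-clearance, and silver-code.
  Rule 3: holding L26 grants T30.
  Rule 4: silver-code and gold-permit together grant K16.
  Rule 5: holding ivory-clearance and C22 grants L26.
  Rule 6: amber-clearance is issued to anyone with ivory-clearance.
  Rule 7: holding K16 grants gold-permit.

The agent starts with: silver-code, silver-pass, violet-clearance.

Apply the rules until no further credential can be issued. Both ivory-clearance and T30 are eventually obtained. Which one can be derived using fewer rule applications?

ivory-clearance

ivory-clearance: Holding violet-clearance and silver-code grants ivory-clearance (Rule 1). [1 rule application]
T30: Holding violet-clearance and silver-code grants ivory-clearance (Rule 1). Holding ivory-clearance grants amber-clearance (Rule 6). Holding ivory-clearance, amber-clearance, and silver-code grants C22 (Rule 2). Holding ivory-clearance and C22 grants L26 (Rule 5). Holding L26 grants T30 (Rule 3). [5 rule applications]
ivory-clearance needs fewer.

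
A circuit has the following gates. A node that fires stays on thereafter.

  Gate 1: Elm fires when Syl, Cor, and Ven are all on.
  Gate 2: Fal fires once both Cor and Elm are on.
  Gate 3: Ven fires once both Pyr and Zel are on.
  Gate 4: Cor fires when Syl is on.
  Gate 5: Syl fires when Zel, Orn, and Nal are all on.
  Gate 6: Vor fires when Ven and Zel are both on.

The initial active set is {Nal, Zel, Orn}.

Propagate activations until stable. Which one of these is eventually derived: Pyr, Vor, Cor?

Zel, Orn, and Nal are on, so Syl fires (Gate 5).
Syl is on, so Cor fires (Gate 4).
Vor would need Ven and Zel (Gate 6), but Ven never turns on. No rule produces Pyr, and it is not given.

Cor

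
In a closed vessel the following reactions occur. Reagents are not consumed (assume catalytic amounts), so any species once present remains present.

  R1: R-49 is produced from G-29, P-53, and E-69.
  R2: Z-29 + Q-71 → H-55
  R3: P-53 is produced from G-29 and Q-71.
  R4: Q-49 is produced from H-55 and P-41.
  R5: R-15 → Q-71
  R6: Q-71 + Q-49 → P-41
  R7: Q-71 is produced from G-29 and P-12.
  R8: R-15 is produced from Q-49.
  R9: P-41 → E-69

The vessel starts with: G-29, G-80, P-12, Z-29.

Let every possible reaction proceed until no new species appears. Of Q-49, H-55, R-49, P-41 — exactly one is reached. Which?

H-55

G-29 and P-12 present → Q-71 forms (R7).
Z-29 and Q-71 present → H-55 forms (R2).
P-41 would need Q-71 and Q-49 (R6), but Q-49 never forms. Q-49 would need H-55 and P-41 (R4), but P-41 never forms. R-49 would need G-29, P-53, and E-69 (R1), but E-69 never forms.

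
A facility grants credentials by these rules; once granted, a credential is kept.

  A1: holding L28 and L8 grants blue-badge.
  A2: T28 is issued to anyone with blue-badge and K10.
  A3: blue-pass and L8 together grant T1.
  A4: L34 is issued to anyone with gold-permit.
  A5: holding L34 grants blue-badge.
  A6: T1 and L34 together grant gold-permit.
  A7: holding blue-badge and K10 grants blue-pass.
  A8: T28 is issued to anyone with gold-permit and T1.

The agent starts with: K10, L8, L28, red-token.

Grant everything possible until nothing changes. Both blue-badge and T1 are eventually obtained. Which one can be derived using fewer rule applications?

blue-badge

blue-badge: Holding L28 and L8 grants blue-badge (A1). [1 rule application]
T1: Holding L28 and L8 grants blue-badge (A1). Holding blue-badge and K10 grants blue-pass (A7). Holding blue-pass and L8 grants T1 (A3). [3 rule applications]
blue-badge needs fewer.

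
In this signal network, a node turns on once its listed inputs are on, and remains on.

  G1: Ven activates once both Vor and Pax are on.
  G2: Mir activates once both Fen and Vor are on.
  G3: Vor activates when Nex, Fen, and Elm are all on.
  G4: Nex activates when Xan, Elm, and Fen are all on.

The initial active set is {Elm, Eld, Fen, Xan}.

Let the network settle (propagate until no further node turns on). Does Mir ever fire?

Xan, Elm, and Fen are on, so Nex activates (G4).
G3: Nex, Fen, and Elm on → Vor on.
G2: Fen and Vor on → Mir on.

Yes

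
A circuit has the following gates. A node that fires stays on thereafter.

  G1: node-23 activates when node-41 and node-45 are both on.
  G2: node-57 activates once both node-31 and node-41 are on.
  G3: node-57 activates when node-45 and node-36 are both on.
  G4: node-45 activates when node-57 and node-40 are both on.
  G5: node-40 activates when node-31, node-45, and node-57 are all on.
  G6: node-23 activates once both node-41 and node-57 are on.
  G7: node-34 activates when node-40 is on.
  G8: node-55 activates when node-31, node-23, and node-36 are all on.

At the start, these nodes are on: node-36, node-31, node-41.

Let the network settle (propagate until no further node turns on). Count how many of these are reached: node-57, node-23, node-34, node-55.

3

G2: node-31 and node-41 on → node-57 on.
G6: node-41 and node-57 on → node-23 on.
G8: node-31, node-23, and node-36 on → node-55 on.
node-57: reached.
node-23: reached.
node-34 would need node-40 (G7), but node-40 never turns on.
node-55: reached.
Reached: node-57, node-23, and node-55 — 3 of the 4.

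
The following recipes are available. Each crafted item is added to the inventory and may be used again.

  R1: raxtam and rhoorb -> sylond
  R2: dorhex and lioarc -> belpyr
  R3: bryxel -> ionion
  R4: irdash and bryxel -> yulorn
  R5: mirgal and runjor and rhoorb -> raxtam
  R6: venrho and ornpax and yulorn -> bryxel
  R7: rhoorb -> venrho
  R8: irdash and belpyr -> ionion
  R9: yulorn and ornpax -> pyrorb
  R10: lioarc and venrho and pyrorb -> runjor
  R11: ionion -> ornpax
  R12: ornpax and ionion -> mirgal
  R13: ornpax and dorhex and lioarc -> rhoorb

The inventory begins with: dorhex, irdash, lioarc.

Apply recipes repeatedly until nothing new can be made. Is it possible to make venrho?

Using R2, dorhex and lioarc make belpyr.
irdash and belpyr -> ionion (R8).
Using R11, ionion makes ornpax.
Using R13, ornpax, dorhex, and lioarc make rhoorb.
rhoorb -> venrho (R7).

Yes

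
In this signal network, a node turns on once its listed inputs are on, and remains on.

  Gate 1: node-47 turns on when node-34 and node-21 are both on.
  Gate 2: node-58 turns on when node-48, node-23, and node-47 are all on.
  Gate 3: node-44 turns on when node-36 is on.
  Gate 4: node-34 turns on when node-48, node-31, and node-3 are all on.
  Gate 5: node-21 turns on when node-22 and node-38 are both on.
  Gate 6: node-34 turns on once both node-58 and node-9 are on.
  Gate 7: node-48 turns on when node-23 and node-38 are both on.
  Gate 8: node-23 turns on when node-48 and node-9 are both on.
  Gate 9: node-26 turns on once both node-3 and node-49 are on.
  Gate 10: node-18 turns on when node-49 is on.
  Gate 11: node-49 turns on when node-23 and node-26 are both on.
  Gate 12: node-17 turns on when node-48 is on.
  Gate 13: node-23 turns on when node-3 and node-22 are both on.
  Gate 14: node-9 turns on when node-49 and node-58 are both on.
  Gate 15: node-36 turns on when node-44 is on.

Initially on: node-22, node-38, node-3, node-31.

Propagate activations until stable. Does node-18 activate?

No

node-18 would need node-49 (Gate 10), but node-49 never turns on.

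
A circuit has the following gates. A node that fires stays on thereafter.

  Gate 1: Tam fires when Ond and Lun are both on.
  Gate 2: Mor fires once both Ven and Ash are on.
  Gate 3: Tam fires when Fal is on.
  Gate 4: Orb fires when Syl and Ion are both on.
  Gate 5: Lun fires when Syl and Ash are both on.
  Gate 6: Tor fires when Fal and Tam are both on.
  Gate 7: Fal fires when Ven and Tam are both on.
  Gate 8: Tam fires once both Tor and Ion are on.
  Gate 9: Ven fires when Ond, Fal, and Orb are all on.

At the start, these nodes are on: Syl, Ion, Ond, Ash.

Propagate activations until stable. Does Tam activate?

Yes

Gate 5: Syl and Ash on → Lun on.
Ond and Lun are on, so Tam fires (Gate 1).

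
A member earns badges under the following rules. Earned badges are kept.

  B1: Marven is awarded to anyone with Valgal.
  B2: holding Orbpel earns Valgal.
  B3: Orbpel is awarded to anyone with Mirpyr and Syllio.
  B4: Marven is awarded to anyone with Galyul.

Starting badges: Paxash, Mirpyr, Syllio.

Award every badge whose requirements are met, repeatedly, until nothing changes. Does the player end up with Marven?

Yes

With Mirpyr and Syllio, Orbpel is earned (B3).
With Orbpel, Valgal is earned (B2).
With Valgal, Marven is earned (B1).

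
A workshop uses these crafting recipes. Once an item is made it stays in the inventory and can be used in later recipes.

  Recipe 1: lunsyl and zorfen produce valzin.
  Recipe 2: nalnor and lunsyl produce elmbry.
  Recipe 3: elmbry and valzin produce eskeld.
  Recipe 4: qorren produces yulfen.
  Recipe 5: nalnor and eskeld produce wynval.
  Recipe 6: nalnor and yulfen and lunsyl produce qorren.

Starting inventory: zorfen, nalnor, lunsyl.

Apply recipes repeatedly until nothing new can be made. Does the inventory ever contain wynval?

Yes

Using Recipe 2, nalnor and lunsyl make elmbry.
lunsyl and zorfen → valzin (Recipe 1).
elmbry and valzin → eskeld (Recipe 3).
nalnor and eskeld → wynval (Recipe 5).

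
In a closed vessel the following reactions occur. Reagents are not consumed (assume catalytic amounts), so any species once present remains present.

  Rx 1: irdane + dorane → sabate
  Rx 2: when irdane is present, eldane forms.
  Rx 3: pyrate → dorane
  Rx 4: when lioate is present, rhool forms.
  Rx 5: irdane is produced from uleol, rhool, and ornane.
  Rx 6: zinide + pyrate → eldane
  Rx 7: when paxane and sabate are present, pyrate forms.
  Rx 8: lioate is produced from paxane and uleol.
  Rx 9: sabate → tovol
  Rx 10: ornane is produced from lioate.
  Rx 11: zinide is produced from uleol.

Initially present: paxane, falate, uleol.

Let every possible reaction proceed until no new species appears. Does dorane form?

dorane would need pyrate (Rx 3), but pyrate never forms.

No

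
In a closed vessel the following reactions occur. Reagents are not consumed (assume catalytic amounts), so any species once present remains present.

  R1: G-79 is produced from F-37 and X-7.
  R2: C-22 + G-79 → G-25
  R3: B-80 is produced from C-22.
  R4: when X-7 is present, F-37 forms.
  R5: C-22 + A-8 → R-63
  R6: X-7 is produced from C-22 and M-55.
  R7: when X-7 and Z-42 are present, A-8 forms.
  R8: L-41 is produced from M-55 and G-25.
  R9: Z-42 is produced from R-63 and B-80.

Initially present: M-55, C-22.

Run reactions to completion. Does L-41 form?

C-22 and M-55 present → X-7 forms (R6).
X-7 present → F-37 forms (R4).
F-37 and X-7 present → G-79 forms (R1).
C-22 and G-79 present → G-25 forms (R2).
M-55 and G-25 present → L-41 forms (R8).

Yes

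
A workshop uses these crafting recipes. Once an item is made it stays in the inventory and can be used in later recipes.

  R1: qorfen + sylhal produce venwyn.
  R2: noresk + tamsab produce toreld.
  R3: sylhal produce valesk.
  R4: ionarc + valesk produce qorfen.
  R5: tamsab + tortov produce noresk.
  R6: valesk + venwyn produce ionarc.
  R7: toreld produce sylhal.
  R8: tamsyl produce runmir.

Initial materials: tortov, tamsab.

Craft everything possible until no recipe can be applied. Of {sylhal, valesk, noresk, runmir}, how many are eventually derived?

3

Using R5, tamsab and tortov make noresk.
noresk + tamsab → toreld (R2).
toreld → sylhal (R7).
sylhal → valesk (R3).
sylhal: reached.
valesk: reached.
noresk: reached.
runmir would need tamsyl (R8), but tamsyl is never obtained.
Reached: sylhal, valesk, and noresk — 3 of the 4.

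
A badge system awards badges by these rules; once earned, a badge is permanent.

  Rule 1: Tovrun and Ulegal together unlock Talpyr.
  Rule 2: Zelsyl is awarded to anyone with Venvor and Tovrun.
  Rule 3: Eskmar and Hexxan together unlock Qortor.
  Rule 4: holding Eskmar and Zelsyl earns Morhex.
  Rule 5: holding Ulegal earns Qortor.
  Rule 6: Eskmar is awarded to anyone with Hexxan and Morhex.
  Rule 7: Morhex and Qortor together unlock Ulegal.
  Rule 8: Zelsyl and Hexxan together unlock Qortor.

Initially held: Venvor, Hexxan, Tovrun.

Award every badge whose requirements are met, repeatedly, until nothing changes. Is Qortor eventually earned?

With Venvor and Tovrun, Zelsyl is earned (Rule 2).
With Zelsyl and Hexxan, Qortor is earned (Rule 8).

Yes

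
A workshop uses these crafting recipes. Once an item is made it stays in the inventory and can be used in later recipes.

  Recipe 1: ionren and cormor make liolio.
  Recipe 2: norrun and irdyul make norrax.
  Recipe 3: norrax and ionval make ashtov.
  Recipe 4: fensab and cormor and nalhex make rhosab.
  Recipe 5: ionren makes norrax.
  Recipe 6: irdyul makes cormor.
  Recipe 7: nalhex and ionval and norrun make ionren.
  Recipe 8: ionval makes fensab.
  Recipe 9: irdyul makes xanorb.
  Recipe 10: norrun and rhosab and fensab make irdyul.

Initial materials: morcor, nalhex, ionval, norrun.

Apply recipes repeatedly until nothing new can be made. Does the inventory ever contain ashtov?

nalhex and ionval and norrun → ionren (Recipe 7).
ionren → norrax (Recipe 5).
Using Recipe 3, norrax and ionval make ashtov.

Yes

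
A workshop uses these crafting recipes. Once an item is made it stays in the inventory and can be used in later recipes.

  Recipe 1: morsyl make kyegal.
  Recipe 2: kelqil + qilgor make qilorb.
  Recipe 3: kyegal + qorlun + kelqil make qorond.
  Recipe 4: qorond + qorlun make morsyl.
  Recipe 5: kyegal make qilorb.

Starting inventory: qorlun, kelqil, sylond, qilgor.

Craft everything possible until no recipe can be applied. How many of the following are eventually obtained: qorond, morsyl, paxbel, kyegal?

qorond would need kyegal, qorlun, and kelqil (Recipe 3), but kyegal is never obtained.
morsyl would need qorond and qorlun (Recipe 4), but qorond is never obtained.
No rule produces paxbel, and it is not given.
kyegal would need morsyl (Recipe 1), but morsyl is never obtained.
None of the 4 are reached.

0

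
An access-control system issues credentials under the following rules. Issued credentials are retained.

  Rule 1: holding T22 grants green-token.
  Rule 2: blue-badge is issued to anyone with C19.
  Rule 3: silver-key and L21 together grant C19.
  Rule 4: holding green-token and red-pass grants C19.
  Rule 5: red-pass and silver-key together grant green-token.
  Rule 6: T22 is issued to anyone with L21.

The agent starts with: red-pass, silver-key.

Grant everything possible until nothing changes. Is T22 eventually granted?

T22 would need L21 (Rule 6), but L21 is never granted.

No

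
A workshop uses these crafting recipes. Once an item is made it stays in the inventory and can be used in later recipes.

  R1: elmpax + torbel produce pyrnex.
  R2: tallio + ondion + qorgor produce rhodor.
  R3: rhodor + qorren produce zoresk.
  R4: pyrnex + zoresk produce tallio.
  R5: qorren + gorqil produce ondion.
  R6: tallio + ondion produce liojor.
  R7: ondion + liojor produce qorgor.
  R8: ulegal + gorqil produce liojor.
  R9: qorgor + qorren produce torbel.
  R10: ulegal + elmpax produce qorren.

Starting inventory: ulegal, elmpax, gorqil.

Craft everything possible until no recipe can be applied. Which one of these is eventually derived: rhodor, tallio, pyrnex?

pyrnex

Using R10, ulegal and elmpax make qorren.
ulegal + gorqil → liojor (R8).
Using R5, qorren and gorqil make ondion.
Using R7, ondion and liojor make qorgor.
qorgor + qorren → torbel (R9).
elmpax + torbel → pyrnex (R1).
tallio would need pyrnex and zoresk (R4), but zoresk is never obtained. rhodor would need tallio, ondion, and qorgor (R2), but tallio is never obtained.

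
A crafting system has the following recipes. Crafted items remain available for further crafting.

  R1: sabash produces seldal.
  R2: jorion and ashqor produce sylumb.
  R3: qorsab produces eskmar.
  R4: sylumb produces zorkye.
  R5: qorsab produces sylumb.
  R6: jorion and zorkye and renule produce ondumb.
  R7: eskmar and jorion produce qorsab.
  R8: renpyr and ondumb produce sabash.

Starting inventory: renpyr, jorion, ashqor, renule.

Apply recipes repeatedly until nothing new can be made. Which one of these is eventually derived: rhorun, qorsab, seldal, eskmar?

seldal

jorion and ashqor → sylumb (R2).
Using R4, sylumb makes zorkye.
jorion and zorkye and renule → ondumb (R6).
Using R8, renpyr and ondumb make sabash.
sabash → seldal (R1).
qorsab would need eskmar and jorion (R7), but eskmar is never obtained. No rule produces rhorun, and it is not given. eskmar would need qorsab (R3), but qorsab is never obtained.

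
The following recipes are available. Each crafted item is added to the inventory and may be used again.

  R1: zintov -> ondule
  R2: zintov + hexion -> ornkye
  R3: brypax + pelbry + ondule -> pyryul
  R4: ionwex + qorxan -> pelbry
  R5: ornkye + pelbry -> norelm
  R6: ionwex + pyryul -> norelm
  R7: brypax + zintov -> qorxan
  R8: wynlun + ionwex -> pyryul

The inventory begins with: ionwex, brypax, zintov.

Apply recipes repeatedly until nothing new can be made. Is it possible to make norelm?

Using R1, zintov makes ondule.
Using R7, brypax and zintov make qorxan.
ionwex + qorxan -> pelbry (R4).
brypax + pelbry + ondule -> pyryul (R3).
Using R6, ionwex and pyryul make norelm.

Yes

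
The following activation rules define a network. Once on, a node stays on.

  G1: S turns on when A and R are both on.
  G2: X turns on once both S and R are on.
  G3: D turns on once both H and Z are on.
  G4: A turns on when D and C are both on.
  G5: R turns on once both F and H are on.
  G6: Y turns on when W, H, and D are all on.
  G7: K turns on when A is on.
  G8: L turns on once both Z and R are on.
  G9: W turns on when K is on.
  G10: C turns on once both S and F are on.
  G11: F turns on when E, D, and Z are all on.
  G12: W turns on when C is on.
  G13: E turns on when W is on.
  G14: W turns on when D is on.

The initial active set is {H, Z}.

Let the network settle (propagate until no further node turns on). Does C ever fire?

No

C would need S and F (G10), but S never turns on.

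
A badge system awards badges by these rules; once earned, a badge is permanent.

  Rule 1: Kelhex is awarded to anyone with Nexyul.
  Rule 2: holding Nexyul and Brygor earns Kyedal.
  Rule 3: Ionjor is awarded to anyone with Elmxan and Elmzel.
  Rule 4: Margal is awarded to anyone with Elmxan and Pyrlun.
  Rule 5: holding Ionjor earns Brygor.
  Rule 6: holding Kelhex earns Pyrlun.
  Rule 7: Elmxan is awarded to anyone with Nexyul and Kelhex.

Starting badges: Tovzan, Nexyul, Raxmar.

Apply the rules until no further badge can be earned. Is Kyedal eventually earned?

No

Kyedal would need Nexyul and Brygor (Rule 2), but Brygor is never earned.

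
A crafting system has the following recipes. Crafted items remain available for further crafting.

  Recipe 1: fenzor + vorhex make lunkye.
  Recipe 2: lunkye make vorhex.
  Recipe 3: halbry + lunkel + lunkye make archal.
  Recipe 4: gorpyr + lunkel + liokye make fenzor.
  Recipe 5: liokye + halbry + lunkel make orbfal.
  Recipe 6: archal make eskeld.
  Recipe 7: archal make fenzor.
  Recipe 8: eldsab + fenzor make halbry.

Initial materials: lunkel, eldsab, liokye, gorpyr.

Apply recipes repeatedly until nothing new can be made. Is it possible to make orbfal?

Yes

Using Recipe 4, gorpyr, lunkel, and liokye make fenzor.
Using Recipe 8, eldsab and fenzor make halbry.
liokye + halbry + lunkel → orbfal (Recipe 5).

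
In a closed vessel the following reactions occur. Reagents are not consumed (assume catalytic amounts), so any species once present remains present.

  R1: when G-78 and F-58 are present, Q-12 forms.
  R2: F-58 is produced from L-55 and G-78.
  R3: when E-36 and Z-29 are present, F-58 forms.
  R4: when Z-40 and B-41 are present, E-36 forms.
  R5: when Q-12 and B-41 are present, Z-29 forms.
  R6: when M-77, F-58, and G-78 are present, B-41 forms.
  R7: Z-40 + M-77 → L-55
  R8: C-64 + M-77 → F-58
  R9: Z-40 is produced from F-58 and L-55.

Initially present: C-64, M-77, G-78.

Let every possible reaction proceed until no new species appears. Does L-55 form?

L-55 would need Z-40 and M-77 (R7), but Z-40 never forms.

No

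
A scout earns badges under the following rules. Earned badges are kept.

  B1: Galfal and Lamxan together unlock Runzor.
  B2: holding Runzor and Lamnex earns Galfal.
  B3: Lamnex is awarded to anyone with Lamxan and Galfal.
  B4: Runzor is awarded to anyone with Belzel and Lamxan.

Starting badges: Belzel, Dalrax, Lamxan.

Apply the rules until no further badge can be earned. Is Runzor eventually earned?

With Belzel and Lamxan, Runzor is earned (B4).

Yes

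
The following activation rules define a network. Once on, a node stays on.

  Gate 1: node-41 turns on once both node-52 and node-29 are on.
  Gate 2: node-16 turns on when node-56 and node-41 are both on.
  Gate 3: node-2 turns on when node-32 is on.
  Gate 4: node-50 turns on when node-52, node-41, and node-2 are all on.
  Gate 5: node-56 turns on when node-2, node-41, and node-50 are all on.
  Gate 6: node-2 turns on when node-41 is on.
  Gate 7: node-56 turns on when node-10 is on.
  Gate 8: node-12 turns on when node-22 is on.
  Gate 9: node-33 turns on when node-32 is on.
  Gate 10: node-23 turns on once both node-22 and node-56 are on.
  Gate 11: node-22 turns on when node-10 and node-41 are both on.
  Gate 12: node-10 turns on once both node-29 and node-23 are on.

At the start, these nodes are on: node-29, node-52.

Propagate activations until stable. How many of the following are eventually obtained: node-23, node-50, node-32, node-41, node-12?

node-52 and node-29 are on, so node-41 turns on (Gate 1).
Gate 6: node-41 on → node-2 on.
Gate 4: node-52, node-41, and node-2 on → node-50 on.
node-23 would need node-22 and node-56 (Gate 10), but node-22 never turns on.
node-50: reached.
No rule produces node-32, and it is not given.
node-41: reached.
node-12 would need node-22 (Gate 8), but node-22 never turns on.
Reached: node-50 and node-41 — 2 of the 5.

2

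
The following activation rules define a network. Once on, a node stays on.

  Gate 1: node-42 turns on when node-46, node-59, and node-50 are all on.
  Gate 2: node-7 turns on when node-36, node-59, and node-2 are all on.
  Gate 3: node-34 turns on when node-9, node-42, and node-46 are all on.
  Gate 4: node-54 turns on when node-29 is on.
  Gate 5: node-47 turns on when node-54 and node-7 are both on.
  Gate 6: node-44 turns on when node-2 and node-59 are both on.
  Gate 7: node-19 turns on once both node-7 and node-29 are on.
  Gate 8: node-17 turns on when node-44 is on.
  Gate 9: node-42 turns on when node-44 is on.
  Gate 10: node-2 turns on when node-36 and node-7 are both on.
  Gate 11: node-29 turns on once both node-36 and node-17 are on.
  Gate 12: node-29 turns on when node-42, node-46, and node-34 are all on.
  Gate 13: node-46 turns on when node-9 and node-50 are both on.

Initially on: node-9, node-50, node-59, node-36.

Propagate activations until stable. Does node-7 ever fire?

No

node-7 would need node-36, node-59, and node-2 (Gate 2), but node-2 never turns on.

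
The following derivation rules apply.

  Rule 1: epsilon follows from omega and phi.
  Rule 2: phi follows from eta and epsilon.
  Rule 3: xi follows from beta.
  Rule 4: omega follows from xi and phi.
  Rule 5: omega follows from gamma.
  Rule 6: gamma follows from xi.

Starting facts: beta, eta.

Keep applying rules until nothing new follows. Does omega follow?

Yes

From beta, Rule 3 gives xi.
xi holds, so gamma follows (Rule 6).
From gamma, Rule 5 gives omega.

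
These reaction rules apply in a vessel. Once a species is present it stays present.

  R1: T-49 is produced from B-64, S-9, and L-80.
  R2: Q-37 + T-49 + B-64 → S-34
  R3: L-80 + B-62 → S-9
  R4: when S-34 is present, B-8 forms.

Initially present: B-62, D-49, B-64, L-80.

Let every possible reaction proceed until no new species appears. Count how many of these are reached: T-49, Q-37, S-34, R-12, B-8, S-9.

2

L-80 and B-62 present → S-9 forms (R3).
B-64, S-9, and L-80 present → T-49 forms (R1).
T-49: reached.
No rule produces Q-37, and it is not given.
S-34 would need Q-37, T-49, and B-64 (R2), but Q-37 never forms.
No rule produces R-12, and it is not given.
B-8 would need S-34 (R4), but S-34 never forms.
S-9: reached.
Reached: T-49 and S-9 — 2 of the 6.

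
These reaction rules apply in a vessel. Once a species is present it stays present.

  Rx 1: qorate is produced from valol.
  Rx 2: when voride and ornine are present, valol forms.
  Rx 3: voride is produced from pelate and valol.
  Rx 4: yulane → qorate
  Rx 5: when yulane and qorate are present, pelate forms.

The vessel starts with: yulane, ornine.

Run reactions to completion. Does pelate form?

yulane present → qorate forms (Rx 4).
yulane and qorate present → pelate forms (Rx 5).

Yes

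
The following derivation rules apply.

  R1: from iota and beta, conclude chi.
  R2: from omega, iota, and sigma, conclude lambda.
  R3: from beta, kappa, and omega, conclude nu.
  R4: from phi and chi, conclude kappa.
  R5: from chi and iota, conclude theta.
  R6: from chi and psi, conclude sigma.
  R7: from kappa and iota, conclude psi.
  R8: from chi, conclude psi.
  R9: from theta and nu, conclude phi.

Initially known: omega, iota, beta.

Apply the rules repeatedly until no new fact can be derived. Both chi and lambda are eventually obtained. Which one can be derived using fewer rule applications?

chi

chi: iota and beta hold, so chi follows (R1). [1 rule application]
lambda: From iota and beta, R1 gives chi. chi holds, so psi follows (R8). From chi and psi, R6 gives sigma. From omega, iota, and sigma, R2 gives lambda. [4 rule applications]
chi needs fewer.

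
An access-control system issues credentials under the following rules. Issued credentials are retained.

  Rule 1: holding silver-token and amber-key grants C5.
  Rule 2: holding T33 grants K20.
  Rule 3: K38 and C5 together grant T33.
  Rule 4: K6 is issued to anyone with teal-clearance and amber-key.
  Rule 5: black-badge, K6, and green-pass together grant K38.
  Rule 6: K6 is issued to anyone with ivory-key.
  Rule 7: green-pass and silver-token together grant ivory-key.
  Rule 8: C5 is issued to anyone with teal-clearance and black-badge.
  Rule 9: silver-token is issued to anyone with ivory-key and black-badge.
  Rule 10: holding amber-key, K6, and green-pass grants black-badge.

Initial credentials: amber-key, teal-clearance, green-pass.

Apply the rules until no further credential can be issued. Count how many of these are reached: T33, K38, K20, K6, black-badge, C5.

6

Holding teal-clearance and amber-key grants K6 (Rule 4).
Holding amber-key, K6, and green-pass grants black-badge (Rule 10).
Holding black-badge, K6, and green-pass grants K38 (Rule 5).
Holding teal-clearance and black-badge grants C5 (Rule 8).
Holding K38 and C5 grants T33 (Rule 3).
Holding T33 grants K20 (Rule 2).
T33: reached.
K38: reached.
K20: reached.
K6: reached.
black-badge: reached.
C5: reached.
All 6 are reached.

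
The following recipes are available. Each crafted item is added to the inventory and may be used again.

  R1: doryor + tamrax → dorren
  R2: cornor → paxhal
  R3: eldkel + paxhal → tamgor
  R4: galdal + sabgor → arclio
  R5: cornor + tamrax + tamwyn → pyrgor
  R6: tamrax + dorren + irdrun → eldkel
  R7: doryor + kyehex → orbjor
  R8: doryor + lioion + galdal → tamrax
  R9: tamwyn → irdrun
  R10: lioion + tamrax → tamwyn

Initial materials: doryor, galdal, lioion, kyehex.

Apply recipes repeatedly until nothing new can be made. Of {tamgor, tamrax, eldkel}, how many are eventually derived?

2

doryor + lioion + galdal → tamrax (R8).
lioion + tamrax → tamwyn (R10).
Using R1, doryor and tamrax make dorren.
tamwyn → irdrun (R9).
Using R6, tamrax, dorren, and irdrun make eldkel.
tamgor would need eldkel and paxhal (R3), but paxhal is never obtained.
tamrax: reached.
eldkel: reached.
Reached: tamrax and eldkel — 2 of the 3.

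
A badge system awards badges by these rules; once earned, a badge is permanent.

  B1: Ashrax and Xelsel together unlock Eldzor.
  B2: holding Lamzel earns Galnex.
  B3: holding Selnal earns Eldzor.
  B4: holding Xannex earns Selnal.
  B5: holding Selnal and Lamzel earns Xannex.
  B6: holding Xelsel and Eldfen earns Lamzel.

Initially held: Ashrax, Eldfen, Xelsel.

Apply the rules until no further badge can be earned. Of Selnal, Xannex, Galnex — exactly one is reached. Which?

With Xelsel and Eldfen, Lamzel is earned (B6).
With Lamzel, Galnex is earned (B2).
Selnal would need Xannex (B4), but Xannex is never earned. Xannex would need Selnal and Lamzel (B5), but Selnal is never earned.

Galnex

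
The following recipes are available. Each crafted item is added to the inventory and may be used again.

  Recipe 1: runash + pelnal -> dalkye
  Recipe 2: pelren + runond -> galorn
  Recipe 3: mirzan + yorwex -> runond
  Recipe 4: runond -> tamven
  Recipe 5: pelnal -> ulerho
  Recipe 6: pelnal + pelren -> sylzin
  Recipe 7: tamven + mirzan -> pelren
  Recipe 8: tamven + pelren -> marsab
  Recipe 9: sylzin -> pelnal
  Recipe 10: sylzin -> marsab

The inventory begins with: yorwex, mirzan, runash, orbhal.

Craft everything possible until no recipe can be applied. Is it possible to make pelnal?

pelnal would need sylzin (Recipe 9), but sylzin is never obtained.

No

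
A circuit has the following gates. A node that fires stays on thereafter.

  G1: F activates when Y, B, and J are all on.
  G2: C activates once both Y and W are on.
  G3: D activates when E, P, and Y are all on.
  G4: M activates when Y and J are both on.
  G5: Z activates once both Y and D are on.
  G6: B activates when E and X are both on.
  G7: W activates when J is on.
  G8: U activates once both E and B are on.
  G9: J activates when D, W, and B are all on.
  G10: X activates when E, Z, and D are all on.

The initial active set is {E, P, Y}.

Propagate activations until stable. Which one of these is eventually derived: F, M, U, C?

U

E, P, and Y are on, so D activates (G3).
Y and D are on, so Z activates (G5).
G10: E, Z, and D on → X on.
E and X are on, so B activates (G6).
G8: E and B on → U on.
C would need Y and W (G2), but W never turns on. M would need Y and J (G4), but J never turns on. F would need Y, B, and J (G1), but J never turns on.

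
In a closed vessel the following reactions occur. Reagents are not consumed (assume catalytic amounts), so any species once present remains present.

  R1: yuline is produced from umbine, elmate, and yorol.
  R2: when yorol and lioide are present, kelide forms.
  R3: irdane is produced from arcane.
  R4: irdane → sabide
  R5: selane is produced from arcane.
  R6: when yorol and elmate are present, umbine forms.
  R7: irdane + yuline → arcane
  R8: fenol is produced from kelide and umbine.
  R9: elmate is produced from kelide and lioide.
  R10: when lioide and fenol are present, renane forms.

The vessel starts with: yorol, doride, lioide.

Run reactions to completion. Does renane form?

Yes

yorol and lioide present → kelide forms (R2).
kelide and lioide present → elmate forms (R9).
yorol and elmate present → umbine forms (R6).
kelide and umbine present → fenol forms (R8).
lioide and fenol present → renane forms (R10).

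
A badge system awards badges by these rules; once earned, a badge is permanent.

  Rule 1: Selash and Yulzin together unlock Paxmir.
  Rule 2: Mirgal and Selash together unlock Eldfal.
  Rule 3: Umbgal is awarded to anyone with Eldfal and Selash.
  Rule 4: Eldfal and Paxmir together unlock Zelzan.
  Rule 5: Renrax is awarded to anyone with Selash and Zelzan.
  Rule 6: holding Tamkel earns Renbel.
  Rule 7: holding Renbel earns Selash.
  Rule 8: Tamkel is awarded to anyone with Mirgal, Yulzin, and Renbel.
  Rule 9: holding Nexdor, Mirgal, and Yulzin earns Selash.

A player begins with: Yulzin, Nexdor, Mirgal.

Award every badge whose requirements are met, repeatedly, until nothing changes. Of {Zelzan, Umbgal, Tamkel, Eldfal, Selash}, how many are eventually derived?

4

With Nexdor, Mirgal, and Yulzin, Selash is earned (Rule 9).
With Selash and Yulzin, Paxmir is earned (Rule 1).
With Mirgal and Selash, Eldfal is earned (Rule 2).
With Eldfal and Selash, Umbgal is earned (Rule 3).
With Eldfal and Paxmir, Zelzan is earned (Rule 4).
Zelzan: reached.
Umbgal: reached.
Tamkel would need Mirgal, Yulzin, and Renbel (Rule 8), but Renbel is never earned.
Eldfal: reached.
Selash: reached.
Reached: Zelzan, Umbgal, Eldfal, and Selash — 4 of the 5.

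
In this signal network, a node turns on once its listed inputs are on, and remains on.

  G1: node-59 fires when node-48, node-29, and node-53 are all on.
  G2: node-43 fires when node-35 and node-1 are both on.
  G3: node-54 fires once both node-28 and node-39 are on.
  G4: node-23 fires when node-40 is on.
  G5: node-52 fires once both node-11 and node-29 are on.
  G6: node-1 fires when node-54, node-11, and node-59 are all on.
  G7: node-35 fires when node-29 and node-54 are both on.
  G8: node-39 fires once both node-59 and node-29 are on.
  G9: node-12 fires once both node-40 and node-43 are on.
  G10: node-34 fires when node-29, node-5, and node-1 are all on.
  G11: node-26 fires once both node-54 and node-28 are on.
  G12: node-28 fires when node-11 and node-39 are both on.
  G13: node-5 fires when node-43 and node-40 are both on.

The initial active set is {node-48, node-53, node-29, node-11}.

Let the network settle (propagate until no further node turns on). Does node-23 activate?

node-23 would need node-40 (G4), but node-40 never turns on.

No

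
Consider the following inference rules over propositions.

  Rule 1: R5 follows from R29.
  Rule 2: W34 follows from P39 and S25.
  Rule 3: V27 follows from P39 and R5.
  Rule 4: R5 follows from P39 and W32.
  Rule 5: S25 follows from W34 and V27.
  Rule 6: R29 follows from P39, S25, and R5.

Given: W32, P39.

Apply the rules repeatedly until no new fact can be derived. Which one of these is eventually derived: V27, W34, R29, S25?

From P39 and W32, Rule 4 gives R5.
From P39 and R5, Rule 3 gives V27.
R29 would need P39, S25, and R5 (Rule 6), but S25 is never established. S25 would need W34 and V27 (Rule 5), but W34 is never established. W34 would need P39 and S25 (Rule 2), but S25 is never established.

V27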